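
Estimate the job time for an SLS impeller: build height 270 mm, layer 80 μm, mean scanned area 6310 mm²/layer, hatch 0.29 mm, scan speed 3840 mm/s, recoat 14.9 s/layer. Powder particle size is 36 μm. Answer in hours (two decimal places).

Number of layers: 270 / 0.08 → 3375 (rounded up).
Hatch length per layer = 6310 / 0.29 = 21758.6 mm.
Per-layer scan time = 21758.6 / 3840, so 5.6663 s.
Per-layer time: 5.6663 + 14.9 → 20.5663 s.
Build time = 3375 × 20.5663 = 69411.2625 s = 19.28 hours.

19.28 hours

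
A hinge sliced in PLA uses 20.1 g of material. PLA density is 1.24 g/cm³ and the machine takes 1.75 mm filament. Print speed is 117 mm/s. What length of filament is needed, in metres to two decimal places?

Extruded volume: 20.1/1.24 = 16.2097 cm³ (16209.7 mm³).
A = π r² = π × 0.875² = 2.4053 mm².
L = V/A = 16209.7/2.4053 = 6739.16 mm → 6.74 m.

6.74 m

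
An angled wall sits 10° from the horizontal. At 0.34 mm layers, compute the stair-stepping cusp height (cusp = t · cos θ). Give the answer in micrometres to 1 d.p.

334.8 μm

Cusp = layer height × cos(10°) = 0.34 × 0.9848 = 0.334832 mm = 334.8 μm.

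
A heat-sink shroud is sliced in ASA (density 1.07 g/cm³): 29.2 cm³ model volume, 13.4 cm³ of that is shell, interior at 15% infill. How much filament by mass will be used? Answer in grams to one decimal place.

Volume inside the shell: 29.2 − 13.4 → 15.8 cm³.
Infill deposited = 0.15 × 15.8, so 2.37 cm³.
Total extruded: 13.4 + 2.37 → 15.77 cm³.
Mass = 15.77 × 1.07, so 16.8739 g.

16.9 g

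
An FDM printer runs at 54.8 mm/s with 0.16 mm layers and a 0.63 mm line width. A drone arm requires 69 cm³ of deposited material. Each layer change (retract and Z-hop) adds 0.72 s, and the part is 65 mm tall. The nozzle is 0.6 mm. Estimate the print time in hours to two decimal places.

Line area: 0.16 × 0.63 → 0.1008 mm².
Total extruded path = 69000/0.1008 = 684523.8 mm.
Print-move time = 684523.8 / 54.8, so 12491.3 s.
Layer count = ceil(65 / 0.16) = 407.
Layer-change overhead = 407 × 0.72 = 293.04 s.
Total = 12491.3 + 293.04 = 12784.34 s = 3.55 hours.

3.55 hours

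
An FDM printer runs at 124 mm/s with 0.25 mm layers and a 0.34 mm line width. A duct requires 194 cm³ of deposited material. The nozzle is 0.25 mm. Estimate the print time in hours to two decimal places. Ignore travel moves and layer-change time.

Line area: 0.25 × 0.34 → 0.085 mm².
Toolpath length = 194 cm³ / 0.085 mm² = 194000 / 0.085 = 2282352.9 mm.
Time extruding: 2282352.9 / 124 → 18406.1 s.
18406.1 s = 5.11 hours.

5.11 hours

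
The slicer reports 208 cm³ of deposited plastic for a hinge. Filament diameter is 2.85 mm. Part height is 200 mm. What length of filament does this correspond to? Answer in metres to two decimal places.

32.60 m

Cross-section of 2.85 mm filament: π·(2.85/2)² = 6.3794 mm².
L = 208000 mm³ / 6.3794 mm² = 32604.95 mm, i.e. 32.60 m.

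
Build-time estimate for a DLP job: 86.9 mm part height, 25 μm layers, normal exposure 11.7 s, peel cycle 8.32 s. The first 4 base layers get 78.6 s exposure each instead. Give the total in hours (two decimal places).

Layers = ⌈86.9/0.025⌉ = 3476.
Bottom layers = 4 × (78.6 + 8.32), so 347.68 s.
Remaining layers: 3472 × (11.7 + 8.32) → 69509.44 s.
Sum: 347.68 + 69509.44 = 69857.12 s → 19.40 hours.

19.40 hours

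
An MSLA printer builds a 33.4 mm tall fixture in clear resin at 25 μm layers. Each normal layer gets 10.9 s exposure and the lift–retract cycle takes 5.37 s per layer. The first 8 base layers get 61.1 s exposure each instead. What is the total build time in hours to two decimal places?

Layer count = ceil(33.4 / 0.025) = 1336.
Bottom layers = 8 × (61.1 + 5.37), so 531.76 s.
Regular layers = 1328 × (10.9 + 5.37), so 21606.56 s.
Sum: 531.76 + 21606.56 = 22138.32 s → 6.15 hours.

6.15 hours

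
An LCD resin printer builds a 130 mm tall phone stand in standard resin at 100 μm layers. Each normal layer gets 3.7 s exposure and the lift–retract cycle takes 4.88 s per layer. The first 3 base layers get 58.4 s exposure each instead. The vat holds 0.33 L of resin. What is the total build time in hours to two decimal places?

3.14 hours

Layer count = ceil(130 / 0.1) = 1300.
Base layers = 3 × (58.4 + 4.88), so 189.84 s.
Normal layers = 1297 × (3.7 + 4.88), so 11128.26 s.
Total = 189.84 + 11128.26 = 11318.1 s = 3.14 hours.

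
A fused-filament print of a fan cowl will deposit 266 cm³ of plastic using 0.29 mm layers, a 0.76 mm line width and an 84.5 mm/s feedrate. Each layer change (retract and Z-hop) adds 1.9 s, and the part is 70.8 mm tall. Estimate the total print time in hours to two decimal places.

Line area = 0.29 × 0.76, so 0.2204 mm².
Path length: 266000 mm³ / 0.2204 mm² → 1206896.6 mm.
Time extruding = 1206896.6 / 84.5 = 14282.8 s.
Layer count = ceil(70.8 / 0.29) = 245.
Layer-change overhead = 245 × 1.9, so 465.5 s.
Altogether 14282.8 + 465.5 = 14748.3 s, i.e. 4.10 hours.

4.10 hours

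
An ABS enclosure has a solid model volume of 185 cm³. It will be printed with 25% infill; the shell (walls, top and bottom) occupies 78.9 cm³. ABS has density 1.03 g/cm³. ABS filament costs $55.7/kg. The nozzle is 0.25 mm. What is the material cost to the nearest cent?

$6.05

Interior volume = 185 − 78.9, so 106.1 cm³.
Infill volume = 0.25 × 106.1 = 26.525 cm³.
Total extruded = 78.9 + 26.525, so 105.425 cm³.
Mass: 105.425 × 1.03 → 108.58775 g.
At $55.7/kg: 108.58775/1000 × 55.7 = $6.05.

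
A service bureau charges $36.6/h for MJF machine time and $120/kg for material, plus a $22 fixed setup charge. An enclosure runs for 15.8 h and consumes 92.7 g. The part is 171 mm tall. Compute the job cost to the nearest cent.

$611.40

Time charge: 36.6 × 15.8 → $578.28.
Material charge = 120 × 92.7/1000 = $11.124.
Total = 578.28 + 11.124 + 22 = 611.404 ≈ $611.40.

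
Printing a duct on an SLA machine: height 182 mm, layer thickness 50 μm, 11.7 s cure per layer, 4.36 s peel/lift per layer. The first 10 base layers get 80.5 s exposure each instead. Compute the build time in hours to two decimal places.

16.43 hours

Number of layers: 182 / 0.05 → 3640 (rounded up).
Bottom layers = 10 × (80.5 + 4.36) = 848.6 s.
Normal layers = 3630 × (11.7 + 4.36) = 58297.8 s.
Total = 848.6 + 58297.8 = 59146.4 s = 16.43 hours.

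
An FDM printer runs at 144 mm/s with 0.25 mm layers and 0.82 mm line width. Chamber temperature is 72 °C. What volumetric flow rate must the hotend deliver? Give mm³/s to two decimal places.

29.52

Extrusion cross-section: 0.25 × 0.82 → 0.205 mm².
Volumetric flow = 144 × 0.205 = 29.52 mm³/s.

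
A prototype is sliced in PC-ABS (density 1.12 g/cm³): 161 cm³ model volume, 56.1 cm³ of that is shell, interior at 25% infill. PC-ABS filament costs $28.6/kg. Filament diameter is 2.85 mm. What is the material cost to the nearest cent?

Infill region = 161 − 56.1, so 104.9 cm³.
Infill volume = 0.25 × 104.9 = 26.225 cm³.
Total printed volume = 56.1 + 26.225, so 82.325 cm³.
Mass = 82.325 × 1.12 = 92.204 g.
Cost = 92.204 g / 1000 × $28.6/kg = $2.64.

$2.64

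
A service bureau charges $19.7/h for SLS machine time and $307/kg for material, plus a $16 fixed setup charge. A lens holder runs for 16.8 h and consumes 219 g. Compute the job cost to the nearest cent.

Time charge: 19.7 × 16.8 → $330.96.
Material charge: 307 × 219/1000 → $67.233.
Adding setup: 330.96 + 67.233 + 16 → 414.193 ≈ $414.19.

$414.19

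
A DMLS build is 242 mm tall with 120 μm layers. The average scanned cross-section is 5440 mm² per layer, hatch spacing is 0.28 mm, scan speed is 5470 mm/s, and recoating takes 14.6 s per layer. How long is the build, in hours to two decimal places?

Number of layers: 242 / 0.12 → 2017 (rounded up).
Scan path per layer = 5440 / 0.28, so 19428.6 mm.
Per-layer scan time: 19428.6 / 5470 → 3.5518 s.
Layer cycle: 3.5518 + 14.6 → 18.1518 s.
Build time = 2017 × 18.1518 = 36612.1806 s = 10.17 hours.

10.17 hours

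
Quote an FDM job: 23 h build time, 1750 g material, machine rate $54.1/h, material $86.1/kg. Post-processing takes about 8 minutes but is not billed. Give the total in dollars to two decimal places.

Machine cost = 54.1 × 23 = $1244.30.
Material charge = 86.1 × 1750/1000 = $150.675.
Job cost: 1244.30 + 150.675 = 1394.975 ≈ $1394.98.

$1394.98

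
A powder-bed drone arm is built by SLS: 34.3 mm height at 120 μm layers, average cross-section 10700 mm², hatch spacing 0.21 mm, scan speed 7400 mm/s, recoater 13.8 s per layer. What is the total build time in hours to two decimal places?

Number of layers: 34.3 / 0.12 → 286 (rounded up).
Hatch length per layer = 10700 / 0.21 = 50952.4 mm.
Laser time per layer = 50952.4 / 7400, so 6.8855 s.
Layer cycle = 6.8855 + 13.8, so 20.6855 s.
Build time = 286 × 20.6855 = 5916.053 s = 1.64 hours.

1.64 hours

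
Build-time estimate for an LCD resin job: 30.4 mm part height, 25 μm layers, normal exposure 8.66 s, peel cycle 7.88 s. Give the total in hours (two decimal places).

5.59 hours

Layer count = ceil(30.4 / 0.025) = 1216.
Per-layer time = 8.66 + 7.88 = 16.54 s.
Total = 1216 × 16.54 = 20112.64 s = 5.59 hours.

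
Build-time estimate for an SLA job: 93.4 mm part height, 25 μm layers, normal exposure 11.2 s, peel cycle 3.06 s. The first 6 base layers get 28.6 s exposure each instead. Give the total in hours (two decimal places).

14.83 hours

Layer count = ceil(93.4 / 0.025) = 3736.
Base layers = 6 × (28.6 + 3.06) = 189.96 s.
Normal layers = 3730 × (11.2 + 3.06), so 53189.8 s.
Sum: 189.96 + 53189.8 = 53379.76 s → 14.83 hours.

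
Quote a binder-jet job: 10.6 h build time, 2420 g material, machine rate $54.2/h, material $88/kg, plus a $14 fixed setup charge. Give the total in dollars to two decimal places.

Machine cost = 54.2 × 10.6, so $574.52.
Feedstock cost: 88 × 2420/1000 → $212.96.
Total = 574.52 + 212.96 + 14 = $801.48.

$801.48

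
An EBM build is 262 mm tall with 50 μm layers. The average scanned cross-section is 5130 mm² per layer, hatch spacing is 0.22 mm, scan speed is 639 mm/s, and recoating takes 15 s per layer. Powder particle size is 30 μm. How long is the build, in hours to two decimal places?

Layer count = ceil(262 / 0.05) = 5240.
Hatch length per layer: 5130 / 0.22 → 23318.2 mm.
Per-layer scan time = 23318.2 / 639, so 36.4917 s.
Layer cycle = 36.4917 + 15, so 51.4917 s.
5240 layers × 51.4917 s/layer = 269816.508 s, i.e. 74.95 hours.

74.95 hours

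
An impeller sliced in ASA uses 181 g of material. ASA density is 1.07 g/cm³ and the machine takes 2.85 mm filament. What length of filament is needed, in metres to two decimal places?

Volume = 181 g / 1.07 g·cm⁻³ = 169.1589 cm³ = 169158.9 mm³.
A = π r² = π × 1.425² = 6.3794 mm².
Length = 169158.9 / 6.3794 = 26516.43 mm = 26.52 m.

26.52 m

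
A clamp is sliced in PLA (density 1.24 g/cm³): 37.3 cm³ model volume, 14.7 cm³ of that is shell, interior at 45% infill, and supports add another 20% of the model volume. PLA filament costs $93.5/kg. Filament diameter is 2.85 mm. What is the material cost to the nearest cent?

Volume inside the shell = 37.3 − 14.7, so 22.6 cm³.
Deposited infill = 0.45 × 22.6 = 10.17 cm³.
Support = 0.20 × 37.3 = 7.46 cm³.
Total extruded = 14.7 + 10.17 + 7.46, so 32.33 cm³.
Mass = 32.33 × 1.24 = 40.0892 g.
At $93.5/kg: 40.0892/1000 × 93.5 = $3.75.

$3.75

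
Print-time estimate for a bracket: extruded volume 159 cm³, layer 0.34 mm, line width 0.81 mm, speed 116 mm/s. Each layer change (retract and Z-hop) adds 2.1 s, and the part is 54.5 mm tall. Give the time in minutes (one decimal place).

Line area: 0.34 × 0.81 → 0.2754 mm².
Toolpath length = 159 cm³ / 0.2754 mm² = 159000 / 0.2754 = 577342 mm.
Extrusion time = 577342 / 116, so 4977.1 s.
Number of layers: 54.5 / 0.34 → 161 (rounded up).
Z-hop total = 161 × 2.1 = 338.1 s.
Total = 4977.1 + 338.1 = 5315.2 s = 88.6 minutes.

88.6 minutes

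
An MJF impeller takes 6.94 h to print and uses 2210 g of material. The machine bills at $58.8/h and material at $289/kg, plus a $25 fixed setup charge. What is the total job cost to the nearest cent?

$1071.76

Machine cost = 58.8 × 6.94 = $408.072.
Material charge = 289 × 2210/1000, so $638.69.
Adding setup: 408.072 + 638.69 + 25 → 1071.762 ≈ $1071.76.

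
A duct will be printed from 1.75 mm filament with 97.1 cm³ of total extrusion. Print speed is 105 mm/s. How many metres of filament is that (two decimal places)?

40.37 m

Filament cross-section = π × (1.75/2)² = 2.4053 mm².
Length = 97.1 cm³ / 2.4053 mm² = 97100 / 2.4053 = 40369.18 mm = 40.37 m.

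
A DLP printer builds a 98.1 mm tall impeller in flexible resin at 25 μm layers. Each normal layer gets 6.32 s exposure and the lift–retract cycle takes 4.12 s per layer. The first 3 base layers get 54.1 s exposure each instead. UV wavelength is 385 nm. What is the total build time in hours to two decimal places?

Layers = ⌈98.1/0.025⌉ = 3924.
Base layers = 3 × (54.1 + 4.12) = 174.66 s.
Remaining layers = 3921 × (6.32 + 4.12), so 40935.24 s.
Sum: 174.66 + 40935.24 = 41109.9 s → 11.42 hours.

11.42 hours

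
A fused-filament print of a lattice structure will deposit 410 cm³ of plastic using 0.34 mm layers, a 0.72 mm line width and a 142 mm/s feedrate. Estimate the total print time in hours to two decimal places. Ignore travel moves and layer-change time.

Extrusion cross-section = 0.34 × 0.72 = 0.2448 mm².
Path length: 410000 mm³ / 0.2448 mm² → 1674836.6 mm.
Time extruding = 1674836.6 / 142 = 11794.6 s.
Converting: 11794.6 s = 3.28 hours.

3.28 hours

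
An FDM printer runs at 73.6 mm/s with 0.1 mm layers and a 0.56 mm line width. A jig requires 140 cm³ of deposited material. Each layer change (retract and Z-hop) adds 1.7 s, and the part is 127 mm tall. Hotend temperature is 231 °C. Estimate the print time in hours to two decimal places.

Bead cross-section = 0.1 × 0.56, so 0.056 mm².
Toolpath length = 140 cm³ / 0.056 mm² = 140000 / 0.056 = 2500000 mm.
Time extruding: 2500000 / 73.6 → 33967.4 s.
Number of layers: 127 / 0.1 → 1270 (rounded up).
Non-print overhead = 1270 × 1.7 = 2159 s.
Altogether 33967.4 + 2159 = 36126.4 s, i.e. 10.04 hours.

10.04 hours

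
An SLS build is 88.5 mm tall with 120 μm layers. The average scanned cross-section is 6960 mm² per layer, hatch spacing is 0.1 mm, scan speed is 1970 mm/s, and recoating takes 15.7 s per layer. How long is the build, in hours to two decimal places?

10.46 hours

Number of layers: 88.5 / 0.12 → 738 (rounded up).
Scan path per layer = 6960 / 0.1 = 69600 mm.
Per-layer scan time: 69600 / 1970 → 35.3299 s.
Layer cycle = 35.3299 + 15.7 = 51.0299 s.
Total: 738 × 51.0299 s = 37660.0662 s → 10.46 hours.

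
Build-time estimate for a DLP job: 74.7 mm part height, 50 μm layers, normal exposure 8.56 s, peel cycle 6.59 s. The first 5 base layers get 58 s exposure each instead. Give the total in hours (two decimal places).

Layer count = ceil(74.7 / 0.05) = 1494.
Burn-in layers: 5 × (58 + 6.59) → 322.95 s.
Normal layers = 1489 × (8.56 + 6.59), so 22558.35 s.
Total = 322.95 + 22558.35 = 22881.3 s = 6.36 hours.

6.36 hours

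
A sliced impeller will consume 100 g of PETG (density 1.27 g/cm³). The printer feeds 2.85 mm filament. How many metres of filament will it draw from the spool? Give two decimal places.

12.34 m

Extruded volume: 100/1.27 = 78.7402 cm³ (78740.2 mm³).
Cross-section of 2.85 mm filament: π·(2.85/2)² = 6.3794 mm².
Length = 78740.2 / 6.3794 = 12342.88 mm = 12.34 m.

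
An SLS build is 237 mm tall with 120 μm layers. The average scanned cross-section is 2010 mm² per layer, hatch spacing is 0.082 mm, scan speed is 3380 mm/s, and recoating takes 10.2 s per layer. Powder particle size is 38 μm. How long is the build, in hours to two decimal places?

Layers = ⌈237/0.12⌉ = 1975.
Scan path per layer: 2010 / 0.082 → 24512.2 mm.
Per-layer scan time: 24512.2 / 3380 → 7.2521 s.
Time per layer = 7.2521 + 10.2, so 17.4521 s.
Build time = 1975 × 17.4521 = 34467.8975 s = 9.57 hours.

9.57 hours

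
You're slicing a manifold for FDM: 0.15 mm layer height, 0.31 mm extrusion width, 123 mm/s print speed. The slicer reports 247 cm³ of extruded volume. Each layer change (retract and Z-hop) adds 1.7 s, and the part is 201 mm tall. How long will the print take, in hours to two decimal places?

12.63 hours

Bead cross-section = 0.15 × 0.31 = 0.0465 mm².
Toolpath length = 247 cm³ / 0.0465 mm² = 247000 / 0.0465 = 5311828 mm.
Extrusion time = 5311828 / 123 = 43185.6 s.
Layer count = ceil(201 / 0.15) = 1340.
Z-hop total: 1340 × 1.7 → 2278 s.
Altogether 43185.6 + 2278 = 45463.6 s, i.e. 12.63 hours.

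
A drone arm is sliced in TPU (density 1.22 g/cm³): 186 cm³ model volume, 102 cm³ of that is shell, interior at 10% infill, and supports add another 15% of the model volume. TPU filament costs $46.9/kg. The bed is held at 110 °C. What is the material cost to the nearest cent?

$7.91

Volume inside the shell = 186 − 102 = 84 cm³.
Infill deposited = 0.10 × 84, so 8.4 cm³.
Support = 0.15 × 186, so 27.9 cm³.
Total printed volume = 102 + 8.4 + 27.9 = 138.3 cm³.
Mass = 138.3 × 1.22 = 168.726 g.
Cost = 168.726 g / 1000 × $46.9/kg = $7.91.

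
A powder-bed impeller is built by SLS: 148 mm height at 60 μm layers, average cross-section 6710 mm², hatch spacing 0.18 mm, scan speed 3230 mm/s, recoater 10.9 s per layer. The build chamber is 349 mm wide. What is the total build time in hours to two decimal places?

15.38 hours

Layers = ⌈148/0.06⌉ = 2467.
Scan path per layer = 6710 / 0.18 = 37277.8 mm.
Scan time per layer: 37277.8 / 3230 → 11.5411 s.
Time per layer: 11.5411 + 10.9 → 22.4411 s.
Total: 2467 × 22.4411 s = 55362.1937 s → 15.38 hours.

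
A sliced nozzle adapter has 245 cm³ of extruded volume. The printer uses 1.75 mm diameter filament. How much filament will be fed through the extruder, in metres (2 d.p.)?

A = π r² = π × 0.875² = 2.4053 mm².
L = 245000 mm³ / 2.4053 mm² = 101858.4 mm, i.e. 101.86 m.

101.86 m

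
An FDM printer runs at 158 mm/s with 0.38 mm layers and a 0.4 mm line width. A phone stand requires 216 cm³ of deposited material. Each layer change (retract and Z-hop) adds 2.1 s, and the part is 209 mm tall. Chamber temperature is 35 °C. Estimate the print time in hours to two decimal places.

Bead cross-section: 0.38 × 0.4 → 0.152 mm².
Toolpath length = 216 cm³ / 0.152 mm² = 216000 / 0.152 = 1421052.6 mm.
Extrusion time: 1421052.6 / 158 → 8994 s.
Number of layers: 209 / 0.38 → 550 (rounded up).
Layer-change overhead: 550 × 2.1 → 1155 s.
Altogether 8994 + 1155 = 10149 s, i.e. 2.82 hours.

2.82 hours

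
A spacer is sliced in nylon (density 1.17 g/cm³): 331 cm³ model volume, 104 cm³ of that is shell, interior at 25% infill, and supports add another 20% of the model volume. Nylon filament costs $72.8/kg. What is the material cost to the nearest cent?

$19.33

Infill region = 331 − 104, so 227 cm³.
Deposited infill: 0.25 × 227 → 56.75 cm³.
Support: 0.20 × 331 → 66.2 cm³.
Total printed volume: 104 + 56.75 + 66.2 → 226.95 cm³.
Mass = 226.95 × 1.17 = 265.5315 g.
Cost = 265.5315 g / 1000 × $72.8/kg = $19.33.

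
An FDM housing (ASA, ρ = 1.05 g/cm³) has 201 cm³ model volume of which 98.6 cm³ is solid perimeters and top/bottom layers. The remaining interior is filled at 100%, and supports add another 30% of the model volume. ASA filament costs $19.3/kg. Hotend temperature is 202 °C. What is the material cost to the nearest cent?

Infill region: 201 − 98.6 → 102.4 cm³.
Infill deposited = 1.00 × 102.4 = 102.4 cm³.
Support = 0.30 × 201, so 60.3 cm³.
Total printed volume = 98.6 + 102.4 + 60.3, so 261.3 cm³.
Mass = 261.3 × 1.05, so 274.365 g.
Cost = 274.365 g / 1000 × $19.3/kg = $5.30.

$5.30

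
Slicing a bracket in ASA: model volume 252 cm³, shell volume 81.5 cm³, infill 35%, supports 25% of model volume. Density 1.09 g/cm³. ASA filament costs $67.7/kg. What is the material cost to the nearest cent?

$15.07

Infill region = 252 − 81.5, so 170.5 cm³.
Infill volume = 0.35 × 170.5, so 59.675 cm³.
Support: 0.25 × 252 → 63 cm³.
Deposited volume = 81.5 + 59.675 + 63 = 204.175 cm³.
Mass = 204.175 × 1.09 = 222.55075 g.
Cost = 222.55075 g / 1000 × $67.7/kg = $15.07.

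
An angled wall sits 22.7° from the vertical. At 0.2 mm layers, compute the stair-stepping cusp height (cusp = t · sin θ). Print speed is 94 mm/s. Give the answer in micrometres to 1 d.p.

77.2 μm

Cusp = layer height × sin(22.7°) = 0.2 × 0.3859 = 0.07718 mm = 77.2 μm.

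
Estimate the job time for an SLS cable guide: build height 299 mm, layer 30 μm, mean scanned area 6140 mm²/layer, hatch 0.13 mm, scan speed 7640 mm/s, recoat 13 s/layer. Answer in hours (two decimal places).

53.11 hours

Number of layers: 299 / 0.03 → 9967 (rounded up).
Per-layer scan distance = 6140 / 0.13, so 47230.8 mm.
Scan time per layer = 47230.8 / 7640 = 6.182 s.
Time per layer: 6.182 + 13 → 19.182 s.
Build time = 9967 × 19.182 = 191186.994 s = 53.11 hours.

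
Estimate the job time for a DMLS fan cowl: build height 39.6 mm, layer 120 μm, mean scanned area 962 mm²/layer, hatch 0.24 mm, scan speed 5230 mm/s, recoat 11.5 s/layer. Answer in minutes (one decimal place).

67.5 minutes

Layers = ⌈39.6/0.12⌉ = 330.
Per-layer scan distance: 962 / 0.24 → 4008.3 mm.
Scan time per layer: 4008.3 / 5230 → 0.7664 s.
Layer cycle = 0.7664 + 11.5 = 12.2664 s.
Total: 330 × 12.2664 s = 4047.912 s → 67.5 minutes.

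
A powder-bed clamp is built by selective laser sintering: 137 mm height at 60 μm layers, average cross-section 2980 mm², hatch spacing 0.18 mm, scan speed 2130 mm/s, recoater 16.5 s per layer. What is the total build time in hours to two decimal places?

Layer count = ceil(137 / 0.06) = 2284.
Per-layer scan distance = 2980 / 0.18, so 16555.6 mm.
Per-layer scan time: 16555.6 / 2130 → 7.7726 s.
Time per layer = 7.7726 + 16.5, so 24.2726 s.
2284 layers × 24.2726 s/layer = 55438.6184 s, i.e. 15.40 hours.

15.40 hours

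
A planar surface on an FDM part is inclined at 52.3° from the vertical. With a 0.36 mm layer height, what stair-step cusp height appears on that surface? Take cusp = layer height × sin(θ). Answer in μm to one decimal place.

Cusp = layer height × sin(52.3°) = 0.36 × 0.7912 = 0.284832 mm = 284.8 μm.

284.8 μm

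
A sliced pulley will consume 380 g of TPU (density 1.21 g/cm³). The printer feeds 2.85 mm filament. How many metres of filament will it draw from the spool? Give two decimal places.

49.23 m

Volume = 380 g / 1.21 g·cm⁻³ = 314.0496 cm³ = 314049.6 mm³.
A = π r² = π × 1.425² = 6.3794 mm².
Length = 314049.6 / 6.3794 = 49228.7 mm = 49.23 m.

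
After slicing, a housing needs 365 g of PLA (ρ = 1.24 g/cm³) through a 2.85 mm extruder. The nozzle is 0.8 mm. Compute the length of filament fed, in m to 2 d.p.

Extruded volume: 365/1.24 = 294.3548 cm³ (294354.8 mm³).
Cross-section of 2.85 mm filament: π·(2.85/2)² = 6.3794 mm².
Length = 294354.8 / 6.3794 = 46141.46 mm = 46.14 m.

46.14 m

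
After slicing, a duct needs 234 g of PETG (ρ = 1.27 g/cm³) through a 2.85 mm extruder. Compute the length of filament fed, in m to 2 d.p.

28.88 m

Volume = 234 g / 1.27 g·cm⁻³ = 184.252 cm³ = 184252 mm³.
A = π r² = π × 1.425² = 6.3794 mm².
Length = 184252 / 6.3794 = 28882.34 mm = 28.88 m.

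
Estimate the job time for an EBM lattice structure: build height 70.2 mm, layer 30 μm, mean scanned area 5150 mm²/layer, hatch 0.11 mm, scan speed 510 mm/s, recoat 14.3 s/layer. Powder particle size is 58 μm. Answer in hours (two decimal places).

68.97 hours

Number of layers: 70.2 / 0.03 → 2340 (rounded up).
Per-layer scan distance: 5150 / 0.11 → 46818.2 mm.
Scan time per layer = 46818.2 / 510 = 91.8004 s.
Layer cycle: 91.8004 + 14.3 → 106.1004 s.
Total: 2340 × 106.1004 s = 248274.936 s → 68.97 hours.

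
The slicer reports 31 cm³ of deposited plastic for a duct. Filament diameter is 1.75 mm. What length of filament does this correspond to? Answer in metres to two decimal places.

Cross-section of 1.75 mm filament: π·(1.75/2)² = 2.4053 mm².
Length = 31 cm³ / 2.4053 mm² = 31000 / 2.4053 = 12888.21 mm = 12.89 m.

12.89 m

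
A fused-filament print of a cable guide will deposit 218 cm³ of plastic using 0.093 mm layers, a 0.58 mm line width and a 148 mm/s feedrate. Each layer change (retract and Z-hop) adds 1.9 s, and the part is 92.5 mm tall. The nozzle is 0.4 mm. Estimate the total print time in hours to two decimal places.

Bead cross-section: 0.093 × 0.58 → 0.05394 mm².
Path length: 218000 mm³ / 0.05394 mm² → 4041527.6 mm.
Extrusion time = 4041527.6 / 148 = 27307.6 s.
Number of layers: 92.5 / 0.093 → 995 (rounded up).
Layer-change overhead = 995 × 1.9, so 1890.5 s.
Total = 27307.6 + 1890.5 = 29198.1 s = 8.11 hours.

8.11 hours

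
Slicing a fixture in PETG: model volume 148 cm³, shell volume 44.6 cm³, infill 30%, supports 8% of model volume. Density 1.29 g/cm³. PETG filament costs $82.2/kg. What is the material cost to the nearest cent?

Infill region = 148 − 44.6 = 103.4 cm³.
Infill deposited = 0.30 × 103.4, so 31.02 cm³.
Support = 0.08 × 148, so 11.84 cm³.
Deposited volume = 44.6 + 31.02 + 11.84, so 87.46 cm³.
Mass = 87.46 × 1.29, so 112.8234 g.
Cost = 112.8234 g / 1000 × $82.2/kg = $9.27.

$9.27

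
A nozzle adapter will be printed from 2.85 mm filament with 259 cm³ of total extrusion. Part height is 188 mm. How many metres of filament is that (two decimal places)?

Cross-section of 2.85 mm filament: π·(2.85/2)² = 6.3794 mm².
L = 259000 mm³ / 6.3794 mm² = 40599.43 mm, i.e. 40.60 m.

40.60 m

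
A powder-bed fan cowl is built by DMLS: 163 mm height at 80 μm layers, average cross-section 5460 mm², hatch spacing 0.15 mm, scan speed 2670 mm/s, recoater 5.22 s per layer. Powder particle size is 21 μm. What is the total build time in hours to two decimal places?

10.67 hours

Number of layers: 163 / 0.08 → 2038 (rounded up).
Per-layer scan distance = 5460 / 0.15, so 36400 mm.
Scan time per layer = 36400 / 2670 = 13.633 s.
Per-layer time = 13.633 + 5.22, so 18.853 s.
Total: 2038 × 18.853 s = 38422.414 s → 10.67 hours.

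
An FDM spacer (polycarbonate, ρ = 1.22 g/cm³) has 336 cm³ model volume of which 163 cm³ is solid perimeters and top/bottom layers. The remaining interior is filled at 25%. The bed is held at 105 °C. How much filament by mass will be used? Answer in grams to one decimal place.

251.6 g

Interior volume = 336 − 163 = 173 cm³.
Deposited infill = 0.25 × 173, so 43.25 cm³.
Total printed volume = 163 + 43.25, so 206.25 cm³.
Mass: 206.25 × 1.22 → 251.625 g.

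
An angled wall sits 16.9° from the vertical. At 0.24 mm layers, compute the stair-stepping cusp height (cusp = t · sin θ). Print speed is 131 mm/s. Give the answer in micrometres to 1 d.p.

69.8 μm

sin(16.9°) = 0.2907, so cusp = 0.24 × 0.2907 = 0.069768 mm → 69.8 μm.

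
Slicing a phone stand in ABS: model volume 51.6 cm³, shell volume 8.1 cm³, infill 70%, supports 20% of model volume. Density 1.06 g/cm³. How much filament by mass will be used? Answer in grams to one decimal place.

Volume inside the shell: 51.6 − 8.1 → 43.5 cm³.
Infill deposited = 0.70 × 43.5 = 30.45 cm³.
Support = 0.20 × 51.6 = 10.32 cm³.
Deposited volume = 8.1 + 30.45 + 10.32 = 48.87 cm³.
Mass: 48.87 × 1.06 → 51.8022 g.

51.8 g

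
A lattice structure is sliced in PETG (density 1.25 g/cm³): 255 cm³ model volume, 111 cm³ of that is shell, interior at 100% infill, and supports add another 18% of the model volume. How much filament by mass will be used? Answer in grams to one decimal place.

376.1 g

Interior volume = 255 − 111 = 144 cm³.
Deposited infill = 1.00 × 144 = 144 cm³.
Support = 0.18 × 255, so 45.9 cm³.
Deposited volume = 111 + 144 + 45.9, so 300.9 cm³.
Mass = 300.9 × 1.25, so 376.125 g.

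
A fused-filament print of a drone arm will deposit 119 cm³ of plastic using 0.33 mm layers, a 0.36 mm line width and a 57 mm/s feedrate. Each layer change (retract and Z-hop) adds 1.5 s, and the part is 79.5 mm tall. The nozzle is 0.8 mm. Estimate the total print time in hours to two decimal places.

Extrusion cross-section = 0.33 × 0.36 = 0.1188 mm².
Path length: 119000 mm³ / 0.1188 mm² → 1001683.5 mm.
Print-move time = 1001683.5 / 57 = 17573.4 s.
Number of layers: 79.5 / 0.33 → 241 (rounded up).
Layer-change overhead = 241 × 1.5, so 361.5 s.
Altogether 17573.4 + 361.5 = 17934.9 s, i.e. 4.98 hours.

4.98 hours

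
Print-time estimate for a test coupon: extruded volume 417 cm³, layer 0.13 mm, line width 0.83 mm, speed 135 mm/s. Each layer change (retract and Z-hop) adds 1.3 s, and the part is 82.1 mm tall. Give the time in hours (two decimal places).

Line area = 0.13 × 0.83 = 0.1079 mm².
Toolpath length = 417 cm³ / 0.1079 mm² = 417000 / 0.1079 = 3864689.5 mm.
Print-move time: 3864689.5 / 135 → 28627.3 s.
Layer count = ceil(82.1 / 0.13) = 632.
Non-print overhead = 632 × 1.3, so 821.6 s.
Total = 28627.3 + 821.6 = 29448.9 s = 8.18 hours.

8.18 hours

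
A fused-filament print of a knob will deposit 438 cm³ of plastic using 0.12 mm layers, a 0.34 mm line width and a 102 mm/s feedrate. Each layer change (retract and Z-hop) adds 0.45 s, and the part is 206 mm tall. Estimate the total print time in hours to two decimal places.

Bead cross-section = 0.12 × 0.34 = 0.0408 mm².
Total extruded path = 438000/0.0408 = 10735294.1 mm.
Print-move time: 10735294.1 / 102 → 105248 s.
Layer count = ceil(206 / 0.12) = 1717.
Non-print overhead = 1717 × 0.45, so 772.65 s.
Total = 105248 + 772.65 = 106020.65 s = 29.45 hours.

29.45 hours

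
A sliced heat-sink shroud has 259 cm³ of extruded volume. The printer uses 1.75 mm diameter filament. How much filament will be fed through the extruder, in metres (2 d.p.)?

Filament cross-section = π × (1.75/2)² = 2.4053 mm².
L = 259000 mm³ / 2.4053 mm² = 107678.88 mm, i.e. 107.68 m.

107.68 m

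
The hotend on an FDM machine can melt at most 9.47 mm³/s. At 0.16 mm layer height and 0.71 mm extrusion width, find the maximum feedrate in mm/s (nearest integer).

Bead cross-section = 0.16 × 0.71, so 0.1136 mm².
Max speed = 9.47 / 0.1136 = 83.36 ≈ 83 mm/s.

83 mm/s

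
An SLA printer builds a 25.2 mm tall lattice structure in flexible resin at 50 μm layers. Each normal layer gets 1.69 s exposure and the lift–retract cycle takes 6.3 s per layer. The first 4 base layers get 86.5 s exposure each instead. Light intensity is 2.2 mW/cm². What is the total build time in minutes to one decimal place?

72.8 minutes

Layer count = ceil(25.2 / 0.05) = 504.
Burn-in layers = 4 × (86.5 + 6.3) = 371.2 s.
Remaining layers = 500 × (1.69 + 6.3), so 3995 s.
Sum: 371.2 + 3995 = 4366.2 s → 72.8 minutes.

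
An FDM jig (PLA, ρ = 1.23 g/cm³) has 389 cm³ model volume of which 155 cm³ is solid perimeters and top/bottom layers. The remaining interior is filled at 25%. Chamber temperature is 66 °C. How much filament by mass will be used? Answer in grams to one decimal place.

262.6 g

Infill region: 389 − 155 → 234 cm³.
Infill deposited = 0.25 × 234, so 58.5 cm³.
Total extruded = 155 + 58.5 = 213.5 cm³.
Mass = 213.5 × 1.23 = 262.605 g.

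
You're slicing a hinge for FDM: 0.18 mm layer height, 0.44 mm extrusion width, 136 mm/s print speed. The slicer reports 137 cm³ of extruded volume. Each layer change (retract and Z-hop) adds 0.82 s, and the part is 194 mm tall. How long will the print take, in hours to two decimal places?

3.78 hours

Extrusion cross-section = 0.18 × 0.44, so 0.0792 mm².
Path length: 137000 mm³ / 0.0792 mm² → 1729798 mm.
Print-move time = 1729798 / 136 = 12719.1 s.
Number of layers: 194 / 0.18 → 1078 (rounded up).
Z-hop total = 1078 × 0.82, so 883.96 s.
Altogether 12719.1 + 883.96 = 13603.06 s, i.e. 3.78 hours.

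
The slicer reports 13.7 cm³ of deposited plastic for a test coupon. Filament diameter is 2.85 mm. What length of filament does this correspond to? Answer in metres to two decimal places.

2.15 m

A = π r² = π × 1.425² = 6.3794 mm².
Length = 13.7 cm³ / 6.3794 mm² = 13700 / 6.3794 = 2147.54 mm = 2.15 m.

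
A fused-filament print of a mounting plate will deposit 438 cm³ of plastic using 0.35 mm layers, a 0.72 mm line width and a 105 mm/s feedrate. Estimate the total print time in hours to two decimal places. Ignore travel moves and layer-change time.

4.60 hours

Extrusion cross-section = 0.35 × 0.72, so 0.252 mm².
Total extruded path = 438000/0.252 = 1738095.2 mm.
Print-move time: 1738095.2 / 105 → 16553.3 s.
16553.3 s = 4.60 hours.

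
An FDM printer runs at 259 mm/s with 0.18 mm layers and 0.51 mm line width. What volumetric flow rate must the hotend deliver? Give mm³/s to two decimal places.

23.78

A = 0.18 × 0.51, so 0.0918 mm².
Q = v·A = 259 × 0.0918 = 23.78 mm³/s.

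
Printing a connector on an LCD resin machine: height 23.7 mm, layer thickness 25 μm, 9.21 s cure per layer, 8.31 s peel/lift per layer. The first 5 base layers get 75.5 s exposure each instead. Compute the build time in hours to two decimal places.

Layers = ⌈23.7/0.025⌉ = 948.
Bottom layers = 5 × (75.5 + 8.31) = 419.05 s.
Regular layers = 943 × (9.21 + 8.31), so 16521.36 s.
Total = 419.05 + 16521.36 = 16940.41 s = 4.71 hours.

4.71 hours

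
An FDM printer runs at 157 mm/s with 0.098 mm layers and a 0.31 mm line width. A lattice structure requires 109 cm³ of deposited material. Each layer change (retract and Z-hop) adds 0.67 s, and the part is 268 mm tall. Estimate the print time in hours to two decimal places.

6.86 hours

Extrusion cross-section: 0.098 × 0.31 → 0.03038 mm².
Total extruded path = 109000/0.03038 = 3587886.8 mm.
Extrusion time = 3587886.8 / 157 = 22852.8 s.
Number of layers: 268 / 0.098 → 2735 (rounded up).
Z-hop total: 2735 × 0.67 → 1832.45 s.
Altogether 22852.8 + 1832.45 = 24685.25 s, i.e. 6.86 hours.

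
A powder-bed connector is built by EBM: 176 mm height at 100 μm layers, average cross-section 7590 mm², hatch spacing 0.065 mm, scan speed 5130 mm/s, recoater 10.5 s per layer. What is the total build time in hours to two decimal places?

Number of layers: 176 / 0.1 → 1760 (rounded up).
Scan path per layer: 7590 / 0.065 → 116769.2 mm.
Per-layer scan time = 116769.2 / 5130 = 22.762 s.
Time per layer: 22.762 + 10.5 → 33.262 s.
1760 layers × 33.262 s/layer = 58541.12 s, i.e. 16.26 hours.

16.26 hours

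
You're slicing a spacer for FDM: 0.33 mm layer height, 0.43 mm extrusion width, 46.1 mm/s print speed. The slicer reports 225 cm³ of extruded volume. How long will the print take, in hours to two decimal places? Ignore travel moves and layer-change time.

Extrusion cross-section = 0.33 × 0.43, so 0.1419 mm².
Total extruded path = 225000/0.1419 = 1585623.7 mm.
Print-move time = 1585623.7 / 46.1 = 34395.3 s.
Converting: 34395.3 s = 9.55 hours.

9.55 hours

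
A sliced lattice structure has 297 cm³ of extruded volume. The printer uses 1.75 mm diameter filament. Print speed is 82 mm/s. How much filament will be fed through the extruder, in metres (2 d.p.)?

123.48 m

Filament cross-section = π × (1.75/2)² = 2.4053 mm².
L = 297000 mm³ / 2.4053 mm² = 123477.32 mm, i.e. 123.48 m.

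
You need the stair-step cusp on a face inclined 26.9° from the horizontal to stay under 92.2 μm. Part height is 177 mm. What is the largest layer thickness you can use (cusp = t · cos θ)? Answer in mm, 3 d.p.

0.103 mm

t = h_c / cos θ = 0.0922 / 0.8918 = 0.103 mm.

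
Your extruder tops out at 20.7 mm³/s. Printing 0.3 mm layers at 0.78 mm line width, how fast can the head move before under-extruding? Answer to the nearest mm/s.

88 mm/s

Bead cross-section = 0.3 × 0.78 = 0.234 mm².
Max speed = 20.7 / 0.234 = 88.46 ≈ 88 mm/s.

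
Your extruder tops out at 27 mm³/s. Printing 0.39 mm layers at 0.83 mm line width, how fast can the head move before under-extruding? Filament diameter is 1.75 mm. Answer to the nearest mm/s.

Extrusion cross-section = 0.39 × 0.83, so 0.3237 mm².
v_max = Q/A = 27/0.3237 = 83.41 mm/s → 83 mm/s.

83 mm/s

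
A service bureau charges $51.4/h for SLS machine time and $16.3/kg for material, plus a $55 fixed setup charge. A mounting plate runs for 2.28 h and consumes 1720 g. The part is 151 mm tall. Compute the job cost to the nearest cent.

Machine-time cost: 51.4 × 2.28 → $117.192.
Feedstock cost = 16.3 × 1720/1000 = $28.036.
Total = 117.192 + 28.036 + 55 = 200.228 ≈ $200.23.

$200.23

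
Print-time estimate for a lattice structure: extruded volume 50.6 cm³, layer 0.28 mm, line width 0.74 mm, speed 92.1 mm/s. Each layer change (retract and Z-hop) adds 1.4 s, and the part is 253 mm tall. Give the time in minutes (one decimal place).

Bead cross-section = 0.28 × 0.74, so 0.2072 mm².
Total extruded path = 50600/0.2072 = 244208.5 mm.
Time extruding: 244208.5 / 92.1 → 2651.6 s.
Layer count = ceil(253 / 0.28) = 904.
Layer-change overhead: 904 × 1.4 → 1265.6 s.
Altogether 2651.6 + 1265.6 = 3917.2 s, i.e. 65.3 minutes.

65.3 minutes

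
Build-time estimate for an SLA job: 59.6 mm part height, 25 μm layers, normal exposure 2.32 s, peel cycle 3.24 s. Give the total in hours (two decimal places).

Layers = ⌈59.6/0.025⌉ = 2384.
Per-layer time = 2.32 + 3.24 = 5.56 s.
Total = 2384 × 5.56 = 13255.04 s = 3.68 hours.

3.68 hours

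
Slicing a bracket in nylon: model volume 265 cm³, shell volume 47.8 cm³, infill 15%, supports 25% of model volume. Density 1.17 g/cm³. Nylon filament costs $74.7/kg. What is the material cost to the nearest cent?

$12.82

Infill region = 265 − 47.8 = 217.2 cm³.
Infill volume = 0.15 × 217.2 = 32.58 cm³.
Support = 0.25 × 265, so 66.25 cm³.
Total printed volume: 47.8 + 32.58 + 66.25 → 146.63 cm³.
Mass: 146.63 × 1.17 → 171.5571 g.
Cost = 171.5571 g / 1000 × $74.7/kg = $12.82.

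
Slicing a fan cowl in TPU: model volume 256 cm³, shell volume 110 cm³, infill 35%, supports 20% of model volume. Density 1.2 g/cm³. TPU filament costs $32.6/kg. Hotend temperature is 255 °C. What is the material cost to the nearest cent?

Volume inside the shell = 256 − 110 = 146 cm³.
Infill deposited = 0.35 × 146 = 51.1 cm³.
Support: 0.20 × 256 → 51.2 cm³.
Deposited volume: 110 + 51.1 + 51.2 → 212.3 cm³.
Mass = 212.3 × 1.2 = 254.76 g.
Cost = 254.76 g / 1000 × $32.6/kg = $8.31.

$8.31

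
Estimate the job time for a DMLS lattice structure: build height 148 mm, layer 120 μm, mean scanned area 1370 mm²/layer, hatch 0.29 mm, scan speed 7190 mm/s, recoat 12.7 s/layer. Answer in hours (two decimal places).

4.58 hours

Number of layers: 148 / 0.12 → 1234 (rounded up).
Per-layer scan distance = 1370 / 0.29, so 4724.1 mm.
Per-layer scan time: 4724.1 / 7190 → 0.657 s.
Time per layer = 0.657 + 12.7, so 13.357 s.
1234 layers × 13.357 s/layer = 16482.538 s, i.e. 4.58 hours.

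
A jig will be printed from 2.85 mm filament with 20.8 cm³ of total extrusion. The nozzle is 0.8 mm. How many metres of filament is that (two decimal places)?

Cross-section of 2.85 mm filament: π·(2.85/2)² = 6.3794 mm².
L = 20800 mm³ / 6.3794 mm² = 3260.49 mm, i.e. 3.26 m.

3.26 m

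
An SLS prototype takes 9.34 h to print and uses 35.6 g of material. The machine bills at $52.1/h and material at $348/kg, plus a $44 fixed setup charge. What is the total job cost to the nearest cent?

Machine-time cost = 52.1 × 9.34, so $486.614.
Material charge = 348 × 35.6/1000, so $12.3888.
Adding setup: 486.614 + 12.3888 + 44 → 543.0028 ≈ $543.00.

$543.00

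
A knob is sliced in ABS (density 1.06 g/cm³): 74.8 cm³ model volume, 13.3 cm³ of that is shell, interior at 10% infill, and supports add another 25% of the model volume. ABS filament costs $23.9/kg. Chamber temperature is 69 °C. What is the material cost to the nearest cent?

Volume inside the shell = 74.8 − 13.3 = 61.5 cm³.
Deposited infill: 0.10 × 61.5 → 6.15 cm³.
Support = 0.25 × 74.8 = 18.7 cm³.
Deposited volume = 13.3 + 6.15 + 18.7, so 38.15 cm³.
Mass = 38.15 × 1.06 = 40.439 g.
Cost = 40.439 g / 1000 × $23.9/kg = $0.97.

$0.97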